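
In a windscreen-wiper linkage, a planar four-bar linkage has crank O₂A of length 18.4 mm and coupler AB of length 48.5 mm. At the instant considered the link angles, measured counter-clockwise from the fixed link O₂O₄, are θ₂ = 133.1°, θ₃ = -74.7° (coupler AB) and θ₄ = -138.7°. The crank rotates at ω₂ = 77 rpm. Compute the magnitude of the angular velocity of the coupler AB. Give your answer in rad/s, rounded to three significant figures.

ω₂ = 8.063 rad/s (from 77 rpm).
Differentiating the loop-closure r₂e^{iθ₂}+r₃e^{iθ₃}=r₁+r₄e^{iθ₄} gives r₂ω₂e^{iθ₂}+r₃ω₃e^{iθ₃}=r₄ω₄e^{iθ₄}.
Eliminating the other unknown: ω₃ = r₂ω₂ sin(θ₄−θ₂) / [r₃ sin(θ₃−θ₄)].
Numerator sine = +0.99951; denominator sine = +0.89879.
Result = 0.0184·8.063·(+0.99951) / (0.0485·(+0.89879)) = +3.4019 rad/s; magnitude 3.4019 rad/s.

3.40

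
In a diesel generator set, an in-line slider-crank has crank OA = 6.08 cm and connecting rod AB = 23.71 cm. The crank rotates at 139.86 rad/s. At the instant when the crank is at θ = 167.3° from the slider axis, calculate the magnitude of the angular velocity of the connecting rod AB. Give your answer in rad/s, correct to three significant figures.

35.0

ω = 139.9 rad/s
The rod makes angle φ with the slider axis where L sinφ = r sinθ; differentiating, L cosφ·φ̇ = r ω cosθ.
L cosφ = √(L² − r² sin²θ) = 0.23672 m.
|ω_rod| = r ω |cosθ| / √(L² − r² sin²θ) = 0.0608·139.9·0.97553/0.23672 = 35.043 rad/s.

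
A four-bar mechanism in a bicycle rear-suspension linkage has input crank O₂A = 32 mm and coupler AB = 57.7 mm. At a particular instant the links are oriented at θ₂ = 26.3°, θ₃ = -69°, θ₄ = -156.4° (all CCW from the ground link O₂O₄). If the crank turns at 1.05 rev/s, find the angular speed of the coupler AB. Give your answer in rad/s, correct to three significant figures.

0.173

ω₂ = 6.597 rad/s (from 1.05 rev/s).
Differentiating the loop-closure r₂e^{iθ₂}+r₃e^{iθ₃}=r₁+r₄e^{iθ₄} gives r₂ω₂e^{iθ₂}+r₃ω₃e^{iθ₃}=r₄ω₄e^{iθ₄}.
Eliminating the other unknown: ω₃ = r₂ω₂ sin(θ₄−θ₂) / [r₃ sin(θ₃−θ₄)].
Numerator sine = +0.04711; denominator sine = +0.99897.
Result = 0.032·6.597·(+0.04711) / (0.0577·(+0.99897)) = +0.17253 rad/s; magnitude 0.17253 rad/s.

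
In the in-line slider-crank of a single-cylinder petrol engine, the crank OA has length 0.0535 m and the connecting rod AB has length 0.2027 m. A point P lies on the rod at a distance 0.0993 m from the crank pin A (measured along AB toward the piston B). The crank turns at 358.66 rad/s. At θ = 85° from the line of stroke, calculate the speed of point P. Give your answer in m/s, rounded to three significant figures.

19.4

ω = 358.7 rad/s.  Crank-pin speed |V_A| = rω = 19.188 m/s, perpendicular to OA.
Rod angle: sinφ = −(r/L) sinθ ⇒ φ = -15.244°; ω_rod = −rω cosθ/√(L²−r²sin²θ) = -8.5514 rad/s.
V_P = V_A + ω_rod × AP, with AP = 0.0993 m along the rod.
Components: V_Px = −rω sinθ − a·ω_rod·sinφ = -19.339 m/s;  V_Py = rω cosθ + a·ω_rod·cosφ = +0.8531 m/s.
|V_P| = √(V_Px² + V_Py²) = 19.357 m/s.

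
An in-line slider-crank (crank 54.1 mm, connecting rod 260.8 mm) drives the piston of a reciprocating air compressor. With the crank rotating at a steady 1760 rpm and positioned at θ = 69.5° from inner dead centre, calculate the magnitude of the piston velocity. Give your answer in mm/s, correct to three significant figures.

10000

ω = 2π·1760/60 = 184.3 rad/s
For an in-line slider-crank, x = r cosθ + √(L² − r² sin²θ), so v = −rω sinθ·[1 + r cosθ/√(L² − r² sin²θ)].
With r = 0.0541 m, L = 0.2608 m, θ = 69.5°: √(L² − r² sin²θ) = 0.25583 m.
v = −0.0541·184.3·0.93667·[1 + 0.0541·0.35021/0.25583] = -10.031 m/s.
|v| = 10.031 m/s = 10031 mm/s.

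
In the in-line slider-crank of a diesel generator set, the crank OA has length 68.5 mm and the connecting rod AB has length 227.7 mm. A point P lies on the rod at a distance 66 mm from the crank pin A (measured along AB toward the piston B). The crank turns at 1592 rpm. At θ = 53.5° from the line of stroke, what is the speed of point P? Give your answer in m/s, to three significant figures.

ω = 166.7 rad/s.  Crank-pin speed |V_A| = rω = 11.42 m/s, perpendicular to OA.
Rod angle: sinφ = −(r/L) sinθ ⇒ φ = -13.994°; ω_rod = −rω cosθ/√(L²−r²sin²θ) = -30.745 rad/s.
V_P = V_A + ω_rod × AP, with AP = 0.066 m along the rod.
Components: V_Px = −rω sinθ − a·ω_rod·sinφ = -9.6707 m/s;  V_Py = rω cosθ + a·ω_rod·cosφ = +4.8239 m/s.
|V_P| = √(V_Px² + V_Py²) = 10.807 m/s.

10.8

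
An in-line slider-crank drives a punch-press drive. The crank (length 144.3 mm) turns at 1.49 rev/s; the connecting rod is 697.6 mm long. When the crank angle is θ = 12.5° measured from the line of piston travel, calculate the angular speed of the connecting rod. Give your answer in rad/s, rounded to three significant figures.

ω = 9.362 rad/s (converted from 1.49 rev/s).
The rod makes angle φ with the slider axis where L sinφ = r sinθ; differentiating, L cosφ·φ̇ = r ω cosθ.
L cosφ = √(L² − r² sin²θ) = 0.6969 m.
|ω_rod| = r ω |cosθ| / √(L² − r² sin²θ) = 0.1443·9.362·0.97630/0.6969 = 1.8925 rad/s.

1.89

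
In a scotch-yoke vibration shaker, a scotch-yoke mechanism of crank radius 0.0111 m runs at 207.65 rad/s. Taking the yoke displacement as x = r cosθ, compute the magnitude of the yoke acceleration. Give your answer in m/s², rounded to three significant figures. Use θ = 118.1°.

225

ω = 207.7 rad/s
x = r cosθ ⇒ ẍ = −rω² cosθ (ω constant).
|a| = rω²|cosθ| = 0.0111·(207.7)²·|cos 118.1°| = 225.43 m/s².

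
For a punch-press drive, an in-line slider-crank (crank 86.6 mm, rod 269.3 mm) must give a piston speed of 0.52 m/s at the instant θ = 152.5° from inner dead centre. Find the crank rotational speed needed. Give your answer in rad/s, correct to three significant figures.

18.3

For an in-line slider-crank, |v_piston| = rω|sinθ|·[1 + r cosθ/√(L² − r² sin²θ)].
With r = 0.0866 m, L = 0.2693 m, θ = 152.5°: the bracketed kinematic factor |dx/dθ| = 0.028454 m.
ω = v/|dx/dθ| = 0.52/0.028454 = 18.275 rad/s.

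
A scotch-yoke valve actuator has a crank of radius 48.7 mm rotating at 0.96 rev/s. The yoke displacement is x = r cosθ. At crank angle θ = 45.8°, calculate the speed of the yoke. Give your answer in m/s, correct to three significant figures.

0.211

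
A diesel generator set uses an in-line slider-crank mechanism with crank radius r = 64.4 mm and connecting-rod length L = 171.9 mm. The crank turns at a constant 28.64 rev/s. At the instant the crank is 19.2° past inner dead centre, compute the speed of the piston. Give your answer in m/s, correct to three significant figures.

ω = 2π·28.6 = 180 rad/s
For an in-line slider-crank, x = r cosθ + √(L² − r² sin²θ), so v = −rω sinθ·[1 + r cosθ/√(L² − r² sin²θ)].
With r = 0.0644 m, L = 0.1719 m, θ = 19.2°: √(L² − r² sin²θ) = 0.17059 m.
v = −0.0644·180·0.32887·[1 + 0.0644·0.94438/0.17059] = -5.1699 m/s.
|v| = 5.1699 m/s.

5.17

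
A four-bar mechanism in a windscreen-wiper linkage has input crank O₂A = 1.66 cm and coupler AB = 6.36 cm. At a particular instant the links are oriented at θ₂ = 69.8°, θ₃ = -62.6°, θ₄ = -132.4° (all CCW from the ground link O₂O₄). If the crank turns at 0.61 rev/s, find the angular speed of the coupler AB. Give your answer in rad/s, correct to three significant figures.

ω₂ = 3.833 rad/s (from 0.61 rev/s).
Differentiating the loop-closure r₂e^{iθ₂}+r₃e^{iθ₃}=r₁+r₄e^{iθ₄} gives r₂ω₂e^{iθ₂}+r₃ω₃e^{iθ₃}=r₄ω₄e^{iθ₄}.
Eliminating the other unknown: ω₃ = r₂ω₂ sin(θ₄−θ₂) / [r₃ sin(θ₃−θ₄)].
Numerator sine = +0.37784; denominator sine = +0.93849.
Result = 0.0166·3.833·(+0.37784) / (0.0636·(+0.93849)) = +0.40275 rad/s; magnitude 0.40275 rad/s.

0.403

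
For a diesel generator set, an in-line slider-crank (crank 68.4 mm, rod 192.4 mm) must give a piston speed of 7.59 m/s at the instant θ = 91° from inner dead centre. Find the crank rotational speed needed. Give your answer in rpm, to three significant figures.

For an in-line slider-crank, |v_piston| = rω|sinθ|·[1 + r cosθ/√(L² − r² sin²θ)].
With r = 0.0684 m, L = 0.1924 m, θ = 91°: the bracketed kinematic factor |dx/dθ| = 0.067936 m.
ω = v/|dx/dθ| = 7.59/0.067936 = 111.72 rad/s.
N = 60ω/(2π) = 1066.9 rpm.

1070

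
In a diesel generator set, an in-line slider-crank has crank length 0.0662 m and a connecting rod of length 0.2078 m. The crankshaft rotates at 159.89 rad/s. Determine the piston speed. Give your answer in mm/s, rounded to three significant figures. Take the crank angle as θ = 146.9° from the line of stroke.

ω = 159.9 rad/s
For an in-line slider-crank, x = r cosθ + √(L² − r² sin²θ), so v = −rω sinθ·[1 + r cosθ/√(L² − r² sin²θ)].
With r = 0.0662 m, L = 0.2078 m, θ = 146.9°: √(L² − r² sin²θ) = 0.20463 m.
v = −0.0662·159.9·0.54610·[1 + 0.0662·-0.83772/0.20463] = -4.2138 m/s.
|v| = 4.2138 m/s = 4213.8 mm/s.

4210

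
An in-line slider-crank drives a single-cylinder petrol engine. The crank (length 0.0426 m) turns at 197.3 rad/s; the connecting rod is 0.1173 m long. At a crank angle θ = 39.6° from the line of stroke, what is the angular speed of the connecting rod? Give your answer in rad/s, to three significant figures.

56.8

ω = 197.3 rad/s
The rod makes angle φ with the slider axis where L sinφ = r sinθ; differentiating, L cosφ·φ̇ = r ω cosθ.
L cosφ = √(L² − r² sin²θ) = 0.11411 m.
|ω_rod| = r ω |cosθ| / √(L² − r² sin²θ) = 0.0426·197.3·0.77051/0.11411 = 56.752 rad/s.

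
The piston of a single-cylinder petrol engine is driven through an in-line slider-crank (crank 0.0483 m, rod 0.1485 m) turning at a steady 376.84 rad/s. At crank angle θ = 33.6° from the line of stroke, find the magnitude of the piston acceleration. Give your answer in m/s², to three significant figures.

6640

ω = 376.8 rad/s
x(θ) = r cosθ + √(L² − r² sin²θ); with ω constant, a = ω²·d²x/dθ².
d²x/dθ² = −r cosθ − r²(cos2θ)/√u − r⁴ sin²2θ/(4u^{3/2}),  u = L² − r² sin²θ = 0.0213378 m².
Substituting r = 0.0483 m, L = 0.1485 m, θ = 33.6°: d²x/dθ² = -0.04679 m.
a = ω²·d²x/dθ² = (376.8)²·(-0.04679) = -6644.6 m/s²;  |a| = 6644.6 m/s².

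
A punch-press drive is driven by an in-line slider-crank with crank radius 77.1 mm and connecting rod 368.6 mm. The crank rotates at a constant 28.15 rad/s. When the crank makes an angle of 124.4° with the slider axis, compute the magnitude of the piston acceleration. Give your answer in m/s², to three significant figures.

ω = 28.15 rad/s
x(θ) = r cosθ + √(L² − r² sin²θ); with ω constant, a = ω²·d²x/dθ².
d²x/dθ² = −r cosθ − r²(cos2θ)/√u − r⁴ sin²2θ/(4u^{3/2}),  u = L² − r² sin²θ = 0.131819 m².
Substituting r = 0.0771 m, L = 0.3686 m, θ = 124.4°: d²x/dθ² = +0.049319 m.
a = ω²·d²x/dθ² = (28.15)²·(+0.049319) = +39.082 m/s²;  |a| = 39.082 m/s².

39.1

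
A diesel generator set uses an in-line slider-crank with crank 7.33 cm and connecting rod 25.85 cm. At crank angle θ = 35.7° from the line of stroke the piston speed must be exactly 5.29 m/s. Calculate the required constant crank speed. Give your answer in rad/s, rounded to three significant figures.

For an in-line slider-crank, |v_piston| = rω|sinθ|·[1 + r cosθ/√(L² − r² sin²θ)].
With r = 0.0733 m, L = 0.2585 m, θ = 35.7°: the bracketed kinematic factor |dx/dθ| = 0.052761 m.
ω = v/|dx/dθ| = 5.29/0.052761 = 100.26 rad/s.

100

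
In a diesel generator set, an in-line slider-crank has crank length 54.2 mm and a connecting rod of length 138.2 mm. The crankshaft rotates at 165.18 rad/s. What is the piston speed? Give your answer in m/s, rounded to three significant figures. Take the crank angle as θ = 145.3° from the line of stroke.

3.41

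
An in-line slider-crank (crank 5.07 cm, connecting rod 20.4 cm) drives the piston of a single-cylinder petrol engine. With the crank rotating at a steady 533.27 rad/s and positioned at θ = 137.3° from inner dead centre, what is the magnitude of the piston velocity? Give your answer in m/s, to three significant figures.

14.9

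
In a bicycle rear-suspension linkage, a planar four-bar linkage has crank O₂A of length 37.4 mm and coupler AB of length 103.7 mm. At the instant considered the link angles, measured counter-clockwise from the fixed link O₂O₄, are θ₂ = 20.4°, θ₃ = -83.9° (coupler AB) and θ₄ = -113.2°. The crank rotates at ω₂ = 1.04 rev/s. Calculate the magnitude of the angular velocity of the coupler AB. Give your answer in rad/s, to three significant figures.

3.49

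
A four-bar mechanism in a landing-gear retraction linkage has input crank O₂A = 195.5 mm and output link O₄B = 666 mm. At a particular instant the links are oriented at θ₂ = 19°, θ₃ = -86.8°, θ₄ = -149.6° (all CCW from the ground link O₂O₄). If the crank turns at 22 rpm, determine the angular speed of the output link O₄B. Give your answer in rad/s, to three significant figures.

0.732

ω₂ = 2.304 rad/s (from 22 rpm).
Differentiating the loop-closure r₂e^{iθ₂}+r₃e^{iθ₃}=r₁+r₄e^{iθ₄} gives r₂ω₂e^{iθ₂}+r₃ω₃e^{iθ₃}=r₄ω₄e^{iθ₄}.
Eliminating the other unknown: ω₄ = r₂ω₂ sin(θ₂−θ₃) / [r₄ sin(θ₄−θ₃)].
Numerator sine = +0.96222; denominator sine = -0.88942.
Result = 0.1955·2.304·(+0.96222) / (0.666·(-0.88942)) = -0.73163 rad/s; magnitude 0.73163 rad/s.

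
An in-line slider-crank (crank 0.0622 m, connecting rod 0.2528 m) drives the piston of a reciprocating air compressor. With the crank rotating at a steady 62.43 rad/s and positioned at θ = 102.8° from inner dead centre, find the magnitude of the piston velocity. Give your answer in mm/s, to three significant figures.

3570

ω = 62.43 rad/s
For an in-line slider-crank, x = r cosθ + √(L² − r² sin²θ), so v = −rω sinθ·[1 + r cosθ/√(L² − r² sin²θ)].
With r = 0.0622 m, L = 0.2528 m, θ = 102.8°: √(L² − r² sin²θ) = 0.24542 m.
v = −0.0622·62.43·0.97515·[1 + 0.0622·-0.22155/0.24542] = -3.574 m/s.
|v| = 3.574 m/s = 3574 mm/s.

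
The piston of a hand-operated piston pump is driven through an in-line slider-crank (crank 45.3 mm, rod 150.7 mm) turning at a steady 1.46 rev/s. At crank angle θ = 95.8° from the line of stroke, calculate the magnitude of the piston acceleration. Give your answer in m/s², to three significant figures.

ω = 2π·1.46 = 9.173 rad/s
x(θ) = r cosθ + √(L² − r² sin²θ); with ω constant, a = ω²·d²x/dθ².
d²x/dθ² = −r cosθ − r²(cos2θ)/√u − r⁴ sin²2θ/(4u^{3/2}),  u = L² − r² sin²θ = 0.0206794 m².
Substituting r = 0.0453 m, L = 0.1507 m, θ = 95.8°: d²x/dθ² = +0.018542 m.
a = ω²·d²x/dθ² = (9.173)²·(+0.018542) = +1.5604 m/s²;  |a| = 1.5604 m/s².

1.56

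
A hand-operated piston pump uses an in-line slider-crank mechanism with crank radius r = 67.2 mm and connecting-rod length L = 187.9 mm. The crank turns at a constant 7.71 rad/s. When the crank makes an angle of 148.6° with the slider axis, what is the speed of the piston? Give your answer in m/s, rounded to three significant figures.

ω = 7.71 rad/s
For an in-line slider-crank, x = r cosθ + √(L² − r² sin²θ), so v = −rω sinθ·[1 + r cosθ/√(L² − r² sin²θ)].
With r = 0.0672 m, L = 0.1879 m, θ = 148.6°: √(L² − r² sin²θ) = 0.18461 m.
v = −0.0672·7.71·0.52101·[1 + 0.0672·-0.85355/0.18461] = -0.18607 m/s.
|v| = 0.18607 m/s.

0.186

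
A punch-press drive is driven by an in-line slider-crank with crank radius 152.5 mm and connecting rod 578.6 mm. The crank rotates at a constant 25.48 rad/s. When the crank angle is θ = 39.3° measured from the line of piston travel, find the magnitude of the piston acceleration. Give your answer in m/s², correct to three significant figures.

ω = 25.48 rad/s
x(θ) = r cosθ + √(L² − r² sin²θ); with ω constant, a = ω²·d²x/dθ².
d²x/dθ² = −r cosθ − r²(cos2θ)/√u − r⁴ sin²2θ/(4u^{3/2}),  u = L² − r² sin²θ = 0.325448 m².
Substituting r = 0.1525 m, L = 0.5786 m, θ = 39.3°: d²x/dθ² = -0.12677 m.
a = ω²·d²x/dθ² = (25.48)²·(-0.12677) = -82.302 m/s²;  |a| = 82.302 m/s².

82.3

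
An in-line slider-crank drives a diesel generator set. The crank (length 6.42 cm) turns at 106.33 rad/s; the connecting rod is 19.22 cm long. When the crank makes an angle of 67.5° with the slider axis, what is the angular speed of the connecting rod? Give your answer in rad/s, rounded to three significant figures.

ω = 106.3 rad/s
The rod makes angle φ with the slider axis where L sinφ = r sinθ; differentiating, L cosφ·φ̇ = r ω cosθ.
L cosφ = √(L² − r² sin²θ) = 0.18282 m.
|ω_rod| = r ω |cosθ| / √(L² − r² sin²θ) = 0.0642·106.3·0.38268/0.18282 = 14.289 rad/s.

14.3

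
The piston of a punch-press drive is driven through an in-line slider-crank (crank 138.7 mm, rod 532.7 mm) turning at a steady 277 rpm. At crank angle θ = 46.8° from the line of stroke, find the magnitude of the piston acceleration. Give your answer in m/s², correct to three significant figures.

78.5

ω = 2π·277/60 = 29.01 rad/s
x(θ) = r cosθ + √(L² − r² sin²θ); with ω constant, a = ω²·d²x/dθ².
d²x/dθ² = −r cosθ − r²(cos2θ)/√u − r⁴ sin²2θ/(4u^{3/2}),  u = L² − r² sin²θ = 0.273546 m².
Substituting r = 0.1387 m, L = 0.5327 m, θ = 46.8°: d²x/dθ² = -0.093281 m.
a = ω²·d²x/dθ² = (29.01)²·(-0.093281) = -78.489 m/s²;  |a| = 78.489 m/s².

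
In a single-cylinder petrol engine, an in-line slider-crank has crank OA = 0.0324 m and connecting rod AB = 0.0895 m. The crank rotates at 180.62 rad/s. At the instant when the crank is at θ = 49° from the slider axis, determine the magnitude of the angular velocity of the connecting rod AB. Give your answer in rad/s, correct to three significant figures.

44.6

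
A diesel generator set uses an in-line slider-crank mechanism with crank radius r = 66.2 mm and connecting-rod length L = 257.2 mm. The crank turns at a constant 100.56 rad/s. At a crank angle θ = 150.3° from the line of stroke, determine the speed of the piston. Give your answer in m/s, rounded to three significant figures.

2.55

ω = 100.6 rad/s
For an in-line slider-crank, x = r cosθ + √(L² − r² sin²θ), so v = −rω sinθ·[1 + r cosθ/√(L² − r² sin²θ)].
With r = 0.0662 m, L = 0.2572 m, θ = 150.3°: √(L² − r² sin²θ) = 0.2551 m.
v = −0.0662·100.6·0.49546·[1 + 0.0662·-0.86863/0.2551] = -2.5548 m/s.
|v| = 2.5548 m/s.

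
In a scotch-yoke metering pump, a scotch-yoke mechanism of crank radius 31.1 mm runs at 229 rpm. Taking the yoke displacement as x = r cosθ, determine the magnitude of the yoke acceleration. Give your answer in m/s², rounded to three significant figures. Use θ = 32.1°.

ω = 23.98 rad/s (from 229 rpm).
x = r cosθ ⇒ ẍ = −rω² cosθ (ω constant).
|a| = rω²|cosθ| = 0.0311·(23.98)²·|cos 32.1°| = 15.151 m/s².

15.2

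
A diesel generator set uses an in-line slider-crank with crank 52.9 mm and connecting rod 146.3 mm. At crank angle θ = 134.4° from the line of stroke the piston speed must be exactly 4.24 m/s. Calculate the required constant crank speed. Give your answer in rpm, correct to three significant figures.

For an in-line slider-crank, |v_piston| = rω|sinθ|·[1 + r cosθ/√(L² − r² sin²θ)].
With r = 0.0529 m, L = 0.1463 m, θ = 134.4°: the bracketed kinematic factor |dx/dθ| = 0.027898 m.
ω = v/|dx/dθ| = 4.24/0.027898 = 151.98 rad/s.
N = 60ω/(2π) = 1451.3 rpm.

1450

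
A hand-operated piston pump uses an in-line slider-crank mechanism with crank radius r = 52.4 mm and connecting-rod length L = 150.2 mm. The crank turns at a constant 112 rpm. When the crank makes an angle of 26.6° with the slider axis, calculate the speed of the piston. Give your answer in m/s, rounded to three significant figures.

ω = 2π·112/60 = 11.73 rad/s
For an in-line slider-crank, x = r cosθ + √(L² − r² sin²θ), so v = −rω sinθ·[1 + r cosθ/√(L² − r² sin²θ)].
With r = 0.0524 m, L = 0.1502 m, θ = 26.6°: √(L² − r² sin²θ) = 0.14836 m.
v = −0.0524·11.73·0.44776·[1 + 0.0524·0.89415/0.14836] = -0.36209 m/s.
|v| = 0.36209 m/s.

0.362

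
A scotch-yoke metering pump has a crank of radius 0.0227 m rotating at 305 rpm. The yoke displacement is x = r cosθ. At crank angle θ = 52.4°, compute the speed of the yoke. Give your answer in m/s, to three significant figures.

ω = 31.94 rad/s (from 305 rpm).
x = r cosθ ⇒ ẋ = −rω sinθ.
|v| = rω|sinθ| = 0.0227·31.94·|sin 52.4°| = 0.57443 m/s.

0.574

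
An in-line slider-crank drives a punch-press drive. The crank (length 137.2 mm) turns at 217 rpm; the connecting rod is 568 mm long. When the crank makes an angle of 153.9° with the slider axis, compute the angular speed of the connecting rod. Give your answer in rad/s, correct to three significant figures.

ω = 22.72 rad/s (converted from 217 rpm).
The rod makes angle φ with the slider axis where L sinφ = r sinθ; differentiating, L cosφ·φ̇ = r ω cosθ.
L cosφ = √(L² − r² sin²θ) = 0.56478 m.
|ω_rod| = r ω |cosθ| / √(L² − r² sin²θ) = 0.1372·22.72·0.89803/0.56478 = 4.9574 rad/s.

4.96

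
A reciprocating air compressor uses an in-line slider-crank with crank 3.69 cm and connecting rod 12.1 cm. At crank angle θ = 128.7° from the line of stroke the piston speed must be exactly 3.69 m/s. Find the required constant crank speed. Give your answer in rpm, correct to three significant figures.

1520

For an in-line slider-crank, |v_piston| = rω|sinθ|·[1 + r cosθ/√(L² − r² sin²θ)].
With r = 0.0369 m, L = 0.121 m, θ = 128.7°: the bracketed kinematic factor |dx/dθ| = 0.023144 m.
ω = v/|dx/dθ| = 3.69/0.023144 = 159.43 rad/s.
N = 60ω/(2π) = 1522.5 rpm.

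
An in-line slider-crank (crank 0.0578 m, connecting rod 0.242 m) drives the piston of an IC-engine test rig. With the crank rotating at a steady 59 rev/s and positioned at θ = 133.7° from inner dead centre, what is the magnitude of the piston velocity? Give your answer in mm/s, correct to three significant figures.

12900

ω = 2π·59 = 370.7 rad/s
For an in-line slider-crank, x = r cosθ + √(L² − r² sin²θ), so v = −rω sinθ·[1 + r cosθ/√(L² − r² sin²θ)].
With r = 0.0578 m, L = 0.242 m, θ = 133.7°: √(L² − r² sin²θ) = 0.23836 m.
v = −0.0578·370.7·0.72297·[1 + 0.0578·-0.69088/0.23836] = -12.896 m/s.
|v| = 12.896 m/s = 12896 mm/s.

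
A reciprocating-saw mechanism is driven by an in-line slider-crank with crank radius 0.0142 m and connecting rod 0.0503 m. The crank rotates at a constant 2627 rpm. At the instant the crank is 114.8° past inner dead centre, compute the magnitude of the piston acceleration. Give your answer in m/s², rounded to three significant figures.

650

ω = 2π·2627/60 = 275.1 rad/s
x(θ) = r cosθ + √(L² − r² sin²θ); with ω constant, a = ω²·d²x/dθ².
d²x/dθ² = −r cosθ − r²(cos2θ)/√u − r⁴ sin²2θ/(4u^{3/2}),  u = L² − r² sin²θ = 0.00236393 m².
Substituting r = 0.0142 m, L = 0.0503 m, θ = 114.8°: d²x/dθ² = +0.0085928 m.
a = ω²·d²x/dθ² = (275.1)²·(+0.0085928) = +650.3 m/s²;  |a| = 650.3 m/s².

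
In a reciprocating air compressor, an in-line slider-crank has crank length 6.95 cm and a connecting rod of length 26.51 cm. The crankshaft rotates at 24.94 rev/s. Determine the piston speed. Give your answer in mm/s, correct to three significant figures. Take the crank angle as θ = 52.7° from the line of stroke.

ω = 2π·24.9 = 156.7 rad/s
For an in-line slider-crank, x = r cosθ + √(L² − r² sin²θ), so v = −rω sinθ·[1 + r cosθ/√(L² − r² sin²θ)].
With r = 0.0695 m, L = 0.2651 m, θ = 52.7°: √(L² − r² sin²θ) = 0.25927 m.
v = −0.0695·156.7·0.79547·[1 + 0.0695·0.60599/0.25927] = -10.071 m/s.
|v| = 10.071 m/s = 10071 mm/s.

10100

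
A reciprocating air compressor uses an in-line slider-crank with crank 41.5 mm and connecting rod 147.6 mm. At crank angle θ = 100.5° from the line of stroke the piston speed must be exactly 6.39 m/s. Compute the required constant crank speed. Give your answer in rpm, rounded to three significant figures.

1580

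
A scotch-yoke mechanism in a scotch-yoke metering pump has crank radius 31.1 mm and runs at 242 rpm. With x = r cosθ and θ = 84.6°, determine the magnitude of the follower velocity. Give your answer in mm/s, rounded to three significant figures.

ω = 25.34 rad/s (from 242 rpm).
x = r cosθ ⇒ ẋ = −rω sinθ.
|v| = rω|sinθ| = 0.0311·25.34·|sin 84.6°| = 0.78464 m/s = 784.64 mm/s.

785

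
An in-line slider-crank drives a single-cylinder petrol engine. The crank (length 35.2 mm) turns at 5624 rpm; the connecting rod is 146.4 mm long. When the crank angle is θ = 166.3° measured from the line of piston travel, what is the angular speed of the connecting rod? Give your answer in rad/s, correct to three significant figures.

ω = 588.9 rad/s (converted from 5624 rpm).
The rod makes angle φ with the slider axis where L sinφ = r sinθ; differentiating, L cosφ·φ̇ = r ω cosθ.
L cosφ = √(L² − r² sin²θ) = 0.14616 m.
|ω_rod| = r ω |cosθ| / √(L² − r² sin²θ) = 0.0352·588.9·0.97155/0.14616 = 137.8 rad/s.

138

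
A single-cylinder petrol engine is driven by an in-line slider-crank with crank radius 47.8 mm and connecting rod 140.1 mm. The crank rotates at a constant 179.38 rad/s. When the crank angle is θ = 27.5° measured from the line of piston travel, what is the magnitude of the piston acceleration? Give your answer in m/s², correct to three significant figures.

1680

ω = 179.4 rad/s
x(θ) = r cosθ + √(L² − r² sin²θ); with ω constant, a = ω²·d²x/dθ².
d²x/dθ² = −r cosθ − r²(cos2θ)/√u − r⁴ sin²2θ/(4u^{3/2}),  u = L² − r² sin²θ = 0.0191409 m².
Substituting r = 0.0478 m, L = 0.1401 m, θ = 27.5°: d²x/dθ² = -0.052202 m.
a = ω²·d²x/dθ² = (179.4)²·(-0.052202) = -1679.7 m/s²;  |a| = 1679.7 m/s².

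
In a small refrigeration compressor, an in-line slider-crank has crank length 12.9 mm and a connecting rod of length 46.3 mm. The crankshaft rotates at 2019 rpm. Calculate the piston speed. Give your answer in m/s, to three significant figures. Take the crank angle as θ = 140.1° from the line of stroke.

1.37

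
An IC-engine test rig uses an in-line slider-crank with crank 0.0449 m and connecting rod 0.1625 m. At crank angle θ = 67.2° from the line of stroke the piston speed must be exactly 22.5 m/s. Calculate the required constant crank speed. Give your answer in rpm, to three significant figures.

4670

For an in-line slider-crank, |v_piston| = rω|sinθ|·[1 + r cosθ/√(L² − r² sin²θ)].
With r = 0.0449 m, L = 0.1625 m, θ = 67.2°: the bracketed kinematic factor |dx/dθ| = 0.045975 m.
ω = v/|dx/dθ| = 22.5/0.045975 = 489.4 rad/s.
N = 60ω/(2π) = 4673.4 rpm.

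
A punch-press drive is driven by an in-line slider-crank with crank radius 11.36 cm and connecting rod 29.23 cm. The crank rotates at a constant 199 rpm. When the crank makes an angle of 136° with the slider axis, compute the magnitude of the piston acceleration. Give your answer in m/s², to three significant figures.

34.0

ω = 2π·199/60 = 20.84 rad/s
x(θ) = r cosθ + √(L² − r² sin²θ); with ω constant, a = ω²·d²x/dθ².
d²x/dθ² = −r cosθ − r²(cos2θ)/√u − r⁴ sin²2θ/(4u^{3/2}),  u = L² − r² sin²θ = 0.079212 m².
Substituting r = 0.1136 m, L = 0.2923 m, θ = 136°: d²x/dθ² = +0.078252 m.
a = ω²·d²x/dθ² = (20.84)²·(+0.078252) = +33.983 m/s²;  |a| = 33.983 m/s².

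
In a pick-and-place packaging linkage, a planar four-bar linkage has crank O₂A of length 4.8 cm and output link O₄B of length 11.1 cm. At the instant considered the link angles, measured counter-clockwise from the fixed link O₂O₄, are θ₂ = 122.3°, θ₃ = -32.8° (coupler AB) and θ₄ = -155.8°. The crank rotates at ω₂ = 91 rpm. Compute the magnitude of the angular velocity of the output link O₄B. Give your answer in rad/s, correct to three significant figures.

2.07

ω₂ = 9.529 rad/s (from 91 rpm).
Differentiating the loop-closure r₂e^{iθ₂}+r₃e^{iθ₃}=r₁+r₄e^{iθ₄} gives r₂ω₂e^{iθ₂}+r₃ω₃e^{iθ₃}=r₄ω₄e^{iθ₄}.
Eliminating the other unknown: ω₄ = r₂ω₂ sin(θ₂−θ₃) / [r₄ sin(θ₄−θ₃)].
Numerator sine = +0.42104; denominator sine = -0.83867.
Result = 0.048·9.529·(+0.42104) / (0.111·(-0.83867)) = -2.0688 rad/s; magnitude 2.0688 rad/s.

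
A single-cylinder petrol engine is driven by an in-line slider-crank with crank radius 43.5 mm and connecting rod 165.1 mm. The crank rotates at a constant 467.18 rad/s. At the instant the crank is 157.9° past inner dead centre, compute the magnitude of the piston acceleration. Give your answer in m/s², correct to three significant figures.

ω = 467.2 rad/s
x(θ) = r cosθ + √(L² − r² sin²θ); with ω constant, a = ω²·d²x/dθ².
d²x/dθ² = −r cosθ − r²(cos2θ)/√u − r⁴ sin²2θ/(4u^{3/2}),  u = L² − r² sin²θ = 0.0269902 m².
Substituting r = 0.0435 m, L = 0.1651 m, θ = 157.9°: d²x/dθ² = +0.031949 m.
a = ω²·d²x/dθ² = (467.2)²·(+0.031949) = +6973 m/s²;  |a| = 6973 m/s².

6970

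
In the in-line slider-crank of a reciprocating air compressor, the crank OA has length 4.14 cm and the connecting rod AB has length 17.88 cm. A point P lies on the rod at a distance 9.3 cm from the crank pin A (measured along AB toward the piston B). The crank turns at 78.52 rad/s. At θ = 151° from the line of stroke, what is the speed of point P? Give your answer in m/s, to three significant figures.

ω = 78.52 rad/s.  Crank-pin speed |V_A| = rω = 3.2507 m/s, perpendicular to OA.
Rod angle: sinφ = −(r/L) sinθ ⇒ φ = -6.445°; ω_rod = −rω cosθ/√(L²−r²sin²θ) = +16.002 rad/s.
V_P = V_A + ω_rod × AP, with AP = 0.093 m along the rod.
Components: V_Px = −rω sinθ − a·ω_rod·sinφ = -1.4089 m/s;  V_Py = rω cosθ + a·ω_rod·cosφ = -1.3643 m/s.
|V_P| = √(V_Px² + V_Py²) = 1.9612 m/s.

1.96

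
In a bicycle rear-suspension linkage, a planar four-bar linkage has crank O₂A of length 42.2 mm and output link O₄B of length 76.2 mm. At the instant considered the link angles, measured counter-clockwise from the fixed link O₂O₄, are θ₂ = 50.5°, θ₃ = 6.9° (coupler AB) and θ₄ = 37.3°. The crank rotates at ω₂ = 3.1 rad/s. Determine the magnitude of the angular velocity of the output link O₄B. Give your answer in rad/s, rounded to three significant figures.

2.34

ω₂ = 3.1 rad/s
Differentiating the loop-closure r₂e^{iθ₂}+r₃e^{iθ₃}=r₁+r₄e^{iθ₄} gives r₂ω₂e^{iθ₂}+r₃ω₃e^{iθ₃}=r₄ω₄e^{iθ₄}.
Eliminating the other unknown: ω₄ = r₂ω₂ sin(θ₂−θ₃) / [r₄ sin(θ₄−θ₃)].
Numerator sine = +0.68962; denominator sine = +0.50603.
Result = 0.0422·3.1·(+0.68962) / (0.0762·(+0.50603)) = +2.3396 rad/s; magnitude 2.3396 rad/s.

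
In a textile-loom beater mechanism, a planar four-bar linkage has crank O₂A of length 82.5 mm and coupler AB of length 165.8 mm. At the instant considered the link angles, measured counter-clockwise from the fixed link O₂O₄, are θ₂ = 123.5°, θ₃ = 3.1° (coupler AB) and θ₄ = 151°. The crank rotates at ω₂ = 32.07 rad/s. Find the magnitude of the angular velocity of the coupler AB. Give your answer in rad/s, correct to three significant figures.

13.9

ω₂ = 32.07 rad/s
Differentiating the loop-closure r₂e^{iθ₂}+r₃e^{iθ₃}=r₁+r₄e^{iθ₄} gives r₂ω₂e^{iθ₂}+r₃ω₃e^{iθ₃}=r₄ω₄e^{iθ₄}.
Eliminating the other unknown: ω₃ = r₂ω₂ sin(θ₄−θ₂) / [r₃ sin(θ₃−θ₄)].
Numerator sine = +0.46175; denominator sine = -0.53140.
Result = 0.0825·32.07·(+0.46175) / (0.1658·(-0.53140)) = -13.866 rad/s; magnitude 13.866 rad/s.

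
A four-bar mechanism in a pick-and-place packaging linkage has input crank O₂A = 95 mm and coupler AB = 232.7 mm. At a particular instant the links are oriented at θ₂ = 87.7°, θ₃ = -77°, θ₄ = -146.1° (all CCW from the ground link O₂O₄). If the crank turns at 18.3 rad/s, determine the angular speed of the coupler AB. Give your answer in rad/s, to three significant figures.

6.45

ω₂ = 18.3 rad/s
Differentiating the loop-closure r₂e^{iθ₂}+r₃e^{iθ₃}=r₁+r₄e^{iθ₄} gives r₂ω₂e^{iθ₂}+r₃ω₃e^{iθ₃}=r₄ω₄e^{iθ₄}.
Eliminating the other unknown: ω₃ = r₂ω₂ sin(θ₄−θ₂) / [r₃ sin(θ₃−θ₄)].
Numerator sine = +0.80696; denominator sine = +0.93420.
Result = 0.095·18.3·(+0.80696) / (0.2327·(+0.93420)) = +6.4534 rad/s; magnitude 6.4534 rad/s.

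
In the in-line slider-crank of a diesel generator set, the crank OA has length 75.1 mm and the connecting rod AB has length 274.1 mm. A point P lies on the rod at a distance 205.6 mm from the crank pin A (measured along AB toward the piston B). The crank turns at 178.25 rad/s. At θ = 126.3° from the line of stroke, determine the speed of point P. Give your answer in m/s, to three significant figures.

ω = 178.2 rad/s.  Crank-pin speed |V_A| = rω = 13.387 m/s, perpendicular to OA.
Rod angle: sinφ = −(r/L) sinθ ⇒ φ = -12.757°; ω_rod = −rω cosθ/√(L²−r²sin²θ) = +29.645 rad/s.
V_P = V_A + ω_rod × AP, with AP = 0.2056 m along the rod.
Components: V_Px = −rω sinθ − a·ω_rod·sinφ = -9.4428 m/s;  V_Py = rω cosθ + a·ω_rod·cosφ = -1.9805 m/s.
|V_P| = √(V_Px² + V_Py²) = 9.6482 m/s.

9.65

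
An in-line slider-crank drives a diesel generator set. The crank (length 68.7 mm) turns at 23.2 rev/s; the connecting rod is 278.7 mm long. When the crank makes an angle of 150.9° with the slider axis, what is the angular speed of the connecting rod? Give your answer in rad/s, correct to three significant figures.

ω = 145.8 rad/s (converted from 23.2 rev/s).
The rod makes angle φ with the slider axis where L sinφ = r sinθ; differentiating, L cosφ·φ̇ = r ω cosθ.
L cosφ = √(L² − r² sin²θ) = 0.27669 m.
|ω_rod| = r ω |cosθ| / √(L² − r² sin²θ) = 0.0687·145.8·0.87377/0.27669 = 31.625 rad/s.

31.6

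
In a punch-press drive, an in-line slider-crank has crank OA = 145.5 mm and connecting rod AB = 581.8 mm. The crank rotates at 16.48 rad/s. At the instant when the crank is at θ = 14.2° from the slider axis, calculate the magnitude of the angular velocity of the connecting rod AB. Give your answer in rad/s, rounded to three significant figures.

ω = 16.48 rad/s
The rod makes angle φ with the slider axis where L sinφ = r sinθ; differentiating, L cosφ·φ̇ = r ω cosθ.
L cosφ = √(L² − r² sin²θ) = 0.5807 m.
|ω_rod| = r ω |cosθ| / √(L² − r² sin²θ) = 0.1455·16.48·0.96945/0.5807 = 4.003 rad/s.

4.00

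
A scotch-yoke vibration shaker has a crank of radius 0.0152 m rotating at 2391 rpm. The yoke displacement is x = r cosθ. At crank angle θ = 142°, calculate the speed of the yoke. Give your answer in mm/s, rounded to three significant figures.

ω = 250.4 rad/s (from 2391 rpm).
x = r cosθ ⇒ ẋ = −rω sinθ.
|v| = rω|sinθ| = 0.0152·250.4·|sin 142°| = 2.3431 m/s = 2343.1 mm/s.

2340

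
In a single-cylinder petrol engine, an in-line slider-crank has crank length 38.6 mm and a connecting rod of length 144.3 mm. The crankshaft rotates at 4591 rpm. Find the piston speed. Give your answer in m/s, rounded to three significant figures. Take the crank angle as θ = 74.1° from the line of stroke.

ω = 2π·4591/60 = 480.8 rad/s
For an in-line slider-crank, x = r cosθ + √(L² − r² sin²θ), so v = −rω sinθ·[1 + r cosθ/√(L² − r² sin²θ)].
With r = 0.0386 m, L = 0.1443 m, θ = 74.1°: √(L² − r² sin²θ) = 0.13944 m.
v = −0.0386·480.8·0.96174·[1 + 0.0386·0.27396/0.13944] = -19.201 m/s.
|v| = 19.201 m/s.

19.2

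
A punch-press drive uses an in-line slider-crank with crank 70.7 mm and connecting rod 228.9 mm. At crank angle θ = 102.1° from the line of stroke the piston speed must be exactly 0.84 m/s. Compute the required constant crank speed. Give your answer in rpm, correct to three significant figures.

For an in-line slider-crank, |v_piston| = rω|sinθ|·[1 + r cosθ/√(L² − r² sin²θ)].
With r = 0.0707 m, L = 0.2289 m, θ = 102.1°: the bracketed kinematic factor |dx/dθ| = 0.064434 m.
ω = v/|dx/dθ| = 0.84/0.064434 = 13.037 rad/s.
N = 60ω/(2π) = 124.49 rpm.

124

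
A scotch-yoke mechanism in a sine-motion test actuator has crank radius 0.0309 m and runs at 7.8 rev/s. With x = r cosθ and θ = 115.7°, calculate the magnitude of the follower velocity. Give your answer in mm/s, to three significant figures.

ω = 49.01 rad/s (from 7.8 rev/s).
x = r cosθ ⇒ ẋ = −rω sinθ.
|v| = rω|sinθ| = 0.0309·49.01·|sin 115.7°| = 1.3646 m/s = 1364.6 mm/s.

1360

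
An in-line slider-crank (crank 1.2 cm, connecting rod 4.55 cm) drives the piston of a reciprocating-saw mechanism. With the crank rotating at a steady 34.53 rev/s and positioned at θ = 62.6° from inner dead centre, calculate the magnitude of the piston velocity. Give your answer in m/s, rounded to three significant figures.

2.60

ω = 2π·34.5 = 217 rad/s
For an in-line slider-crank, x = r cosθ + √(L² − r² sin²θ), so v = −rω sinθ·[1 + r cosθ/√(L² − r² sin²θ)].
With r = 0.012 m, L = 0.0455 m, θ = 62.6°: √(L² − r² sin²θ) = 0.044235 m.
v = −0.012·217·0.88782·[1 + 0.012·0.46020/0.044235] = -2.6 m/s.
|v| = 2.6 m/s.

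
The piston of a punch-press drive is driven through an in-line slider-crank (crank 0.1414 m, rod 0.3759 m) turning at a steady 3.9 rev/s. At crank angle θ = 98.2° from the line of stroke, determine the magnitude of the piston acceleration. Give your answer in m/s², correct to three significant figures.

45.0

ω = 2π·3.9 = 24.5 rad/s
x(θ) = r cosθ + √(L² − r² sin²θ); with ω constant, a = ω²·d²x/dθ².
d²x/dθ² = −r cosθ − r²(cos2θ)/√u − r⁴ sin²2θ/(4u^{3/2}),  u = L² − r² sin²θ = 0.121714 m².
Substituting r = 0.1414 m, L = 0.3759 m, θ = 98.2°: d²x/dθ² = +0.074958 m.
a = ω²·d²x/dθ² = (24.5)²·(+0.074958) = +45.01 m/s²;  |a| = 45.01 m/s².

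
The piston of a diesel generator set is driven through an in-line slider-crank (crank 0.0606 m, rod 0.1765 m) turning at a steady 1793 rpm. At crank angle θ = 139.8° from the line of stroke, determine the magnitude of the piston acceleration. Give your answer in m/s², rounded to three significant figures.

1480

ω = 2π·1793/60 = 187.8 rad/s
x(θ) = r cosθ + √(L² − r² sin²θ); with ω constant, a = ω²·d²x/dθ².
d²x/dθ² = −r cosθ − r²(cos2θ)/√u − r⁴ sin²2θ/(4u^{3/2}),  u = L² − r² sin²θ = 0.0296223 m².
Substituting r = 0.0606 m, L = 0.1765 m, θ = 139.8°: d²x/dθ² = +0.042085 m.
a = ω²·d²x/dθ² = (187.8)²·(+0.042085) = +1483.7 m/s²;  |a| = 1483.7 m/s².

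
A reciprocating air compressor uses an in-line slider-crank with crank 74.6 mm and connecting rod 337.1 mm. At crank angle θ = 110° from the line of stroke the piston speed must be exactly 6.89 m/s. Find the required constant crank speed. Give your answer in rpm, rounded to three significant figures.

1020

For an in-line slider-crank, |v_piston| = rω|sinθ|·[1 + r cosθ/√(L² − r² sin²θ)].
With r = 0.0746 m, L = 0.3371 m, θ = 110°: the bracketed kinematic factor |dx/dθ| = 0.064677 m.
ω = v/|dx/dθ| = 6.89/0.064677 = 106.53 rad/s.
N = 60ω/(2π) = 1017.3 rpm.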